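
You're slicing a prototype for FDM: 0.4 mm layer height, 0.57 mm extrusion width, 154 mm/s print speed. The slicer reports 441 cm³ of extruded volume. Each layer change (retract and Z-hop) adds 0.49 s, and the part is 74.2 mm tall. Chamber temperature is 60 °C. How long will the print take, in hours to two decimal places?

Extrusion cross-section = 0.4 × 0.57, so 0.228 mm².
Path length: 441000 mm³ / 0.228 mm² → 1934210.5 mm.
Print-move time: 1934210.5 / 154 → 12559.8 s.
Layer count = ceil(74.2 / 0.4) = 186.
Layer-change overhead: 186 × 0.49 → 91.14 s.
Total = 12559.8 + 91.14 = 12650.94 s = 3.51 hours.

3.51 hours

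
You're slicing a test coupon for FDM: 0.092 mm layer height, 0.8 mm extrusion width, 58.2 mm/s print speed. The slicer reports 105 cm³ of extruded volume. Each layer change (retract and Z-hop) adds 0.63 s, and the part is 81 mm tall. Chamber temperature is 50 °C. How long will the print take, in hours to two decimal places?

Line area = 0.092 × 0.8, so 0.0736 mm².
Path length: 105000 mm³ / 0.0736 mm² → 1426630.4 mm.
Time extruding: 1426630.4 / 58.2 → 24512.5 s.
Layers = ⌈81/0.092⌉ = 881.
Non-print overhead = 881 × 0.63, so 555.03 s.
Total = 24512.5 + 555.03 = 25067.53 s = 6.96 hours.

6.96 hours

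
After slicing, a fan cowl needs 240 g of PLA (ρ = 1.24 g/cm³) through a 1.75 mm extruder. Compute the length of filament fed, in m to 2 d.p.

80.47 m

Extruded volume: 240/1.24 = 193.5484 cm³ (193548.4 mm³).
Filament cross-section = π × (1.75/2)² = 2.4053 mm².
L = V/A = 193548.4/2.4053 = 80467.47 mm → 80.47 m.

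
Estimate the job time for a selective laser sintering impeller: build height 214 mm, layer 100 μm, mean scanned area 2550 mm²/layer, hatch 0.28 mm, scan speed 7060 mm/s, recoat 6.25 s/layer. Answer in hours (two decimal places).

Layers = ⌈214/0.1⌉ = 2140.
Per-layer scan distance = 2550 / 0.28 = 9107.1 mm.
Laser time per layer: 9107.1 / 7060 → 1.29 s.
Layer cycle: 1.29 + 6.25 → 7.54 s.
2140 layers × 7.54 s/layer = 16135.6 s, i.e. 4.48 hours.

4.48 hours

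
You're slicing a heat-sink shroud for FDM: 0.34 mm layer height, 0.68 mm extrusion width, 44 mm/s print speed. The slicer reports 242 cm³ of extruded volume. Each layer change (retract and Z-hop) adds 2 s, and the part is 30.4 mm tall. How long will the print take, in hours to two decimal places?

Bead cross-section = 0.34 × 0.68 = 0.2312 mm².
Toolpath length = 242 cm³ / 0.2312 mm² = 242000 / 0.2312 = 1046712.8 mm.
Print-move time = 1046712.8 / 44 = 23788.9 s.
Layers = ⌈30.4/0.34⌉ = 90.
Non-print overhead = 90 × 2 = 180 s.
Total = 23788.9 + 180 = 23968.9 s = 6.66 hours.

6.66 hours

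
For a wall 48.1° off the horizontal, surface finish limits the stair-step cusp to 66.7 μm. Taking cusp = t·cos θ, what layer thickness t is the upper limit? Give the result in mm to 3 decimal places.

cos(48.1°) = 0.6678; t_max = 0.0667/0.6678 = 0.100 mm.

0.100 mm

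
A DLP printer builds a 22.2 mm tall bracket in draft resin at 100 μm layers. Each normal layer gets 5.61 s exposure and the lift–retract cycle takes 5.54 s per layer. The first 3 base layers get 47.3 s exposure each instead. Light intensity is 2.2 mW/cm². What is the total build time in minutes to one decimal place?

43.3 minutes

Layer count = ceil(22.2 / 0.1) = 222.
Bottom layers: 3 × (47.3 + 5.54) → 158.52 s.
Remaining layers: 219 × (5.61 + 5.54) → 2441.85 s.
Sum: 158.52 + 2441.85 = 2600.37 s → 43.3 minutes.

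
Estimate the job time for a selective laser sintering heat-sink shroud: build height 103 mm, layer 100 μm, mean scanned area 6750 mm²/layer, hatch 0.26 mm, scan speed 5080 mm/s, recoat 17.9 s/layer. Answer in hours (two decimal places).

6.58 hours

Layers = ⌈103/0.1⌉ = 1030.
Hatch length per layer: 6750 / 0.26 → 25961.5 mm.
Scan time per layer: 25961.5 / 5080 → 5.1105 s.
Per-layer time: 5.1105 + 17.9 → 23.0105 s.
Total: 1030 × 23.0105 s = 23700.815 s → 6.58 hours.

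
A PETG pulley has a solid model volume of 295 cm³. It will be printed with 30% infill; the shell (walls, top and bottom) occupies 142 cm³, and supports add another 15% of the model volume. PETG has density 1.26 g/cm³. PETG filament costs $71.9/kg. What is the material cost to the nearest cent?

$21.03

Volume inside the shell: 295 − 142 → 153 cm³.
Deposited infill: 0.30 × 153 → 45.9 cm³.
Support = 0.15 × 295 = 44.25 cm³.
Deposited volume = 142 + 45.9 + 44.25, so 232.15 cm³.
Mass: 232.15 × 1.26 → 292.509 g.
Cost = 292.509 g / 1000 × $71.9/kg = $21.03.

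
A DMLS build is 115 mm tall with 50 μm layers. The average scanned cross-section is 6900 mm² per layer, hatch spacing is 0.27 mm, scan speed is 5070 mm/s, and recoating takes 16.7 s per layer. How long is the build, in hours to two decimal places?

13.89 hours

Layer count = ceil(115 / 0.05) = 2300.
Per-layer scan distance = 6900 / 0.27, so 25555.6 mm.
Laser time per layer: 25555.6 / 5070 → 5.0406 s.
Time per layer = 5.0406 + 16.7, so 21.7406 s.
Total: 2300 × 21.7406 s = 50003.38 s → 13.89 hours.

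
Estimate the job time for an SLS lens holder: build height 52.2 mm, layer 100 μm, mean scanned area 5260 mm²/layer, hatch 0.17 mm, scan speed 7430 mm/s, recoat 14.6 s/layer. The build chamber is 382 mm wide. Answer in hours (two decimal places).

Number of layers: 52.2 / 0.1 → 522 (rounded up).
Per-layer scan distance: 5260 / 0.17 → 30941.2 mm.
Laser time per layer = 30941.2 / 7430, so 4.1644 s.
Layer cycle = 4.1644 + 14.6, so 18.7644 s.
522 layers × 18.7644 s/layer = 9795.0168 s, i.e. 2.72 hours.

2.72 hours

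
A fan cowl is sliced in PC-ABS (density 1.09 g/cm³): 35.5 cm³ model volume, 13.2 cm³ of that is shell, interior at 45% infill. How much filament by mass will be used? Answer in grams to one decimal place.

Infill region: 35.5 − 13.2 → 22.3 cm³.
Infill volume = 0.45 × 22.3 = 10.035 cm³.
Deposited volume: 13.2 + 10.035 → 23.235 cm³.
Mass = 23.235 × 1.09 = 25.32615 g.

25.3 g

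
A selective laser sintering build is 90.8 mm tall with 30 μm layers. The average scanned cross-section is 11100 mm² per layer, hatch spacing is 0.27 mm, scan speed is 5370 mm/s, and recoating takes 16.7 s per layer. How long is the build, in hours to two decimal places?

20.48 hours

Number of layers: 90.8 / 0.03 → 3027 (rounded up).
Per-layer scan distance = 11100 / 0.27 = 41111.1 mm.
Per-layer scan time: 41111.1 / 5370 → 7.6557 s.
Layer cycle = 7.6557 + 16.7 = 24.3557 s.
Total: 3027 × 24.3557 s = 73724.7039 s → 20.48 hours.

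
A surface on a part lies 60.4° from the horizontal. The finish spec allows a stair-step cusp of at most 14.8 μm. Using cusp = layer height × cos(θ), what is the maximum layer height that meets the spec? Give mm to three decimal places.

0.030 mm

Layer height = cusp / cos(60.4°) = 0.0148 / 0.4939 = 0.030 mm.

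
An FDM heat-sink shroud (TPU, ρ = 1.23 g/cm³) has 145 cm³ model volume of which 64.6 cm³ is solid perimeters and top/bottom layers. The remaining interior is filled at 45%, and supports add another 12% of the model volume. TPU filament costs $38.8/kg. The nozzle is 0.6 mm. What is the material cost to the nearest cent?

Interior volume: 145 − 64.6 → 80.4 cm³.
Infill volume = 0.45 × 80.4 = 36.18 cm³.
Support = 0.12 × 145 = 17.4 cm³.
Deposited volume = 64.6 + 36.18 + 17.4 = 118.18 cm³.
Mass = 118.18 × 1.23, so 145.3614 g.
At $38.8/kg: 145.3614/1000 × 38.8 = $5.64.

$5.64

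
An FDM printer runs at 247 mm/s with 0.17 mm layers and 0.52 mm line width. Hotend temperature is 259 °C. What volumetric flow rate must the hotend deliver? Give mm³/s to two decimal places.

Bead cross-section = 0.17 × 0.52 = 0.0884 mm².
Q = v·A = 247 × 0.0884 = 21.83 mm³/s.

21.83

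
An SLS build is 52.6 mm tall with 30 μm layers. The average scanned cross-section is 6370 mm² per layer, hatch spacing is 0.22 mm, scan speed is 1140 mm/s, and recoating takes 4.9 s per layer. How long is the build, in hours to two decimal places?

Layers = ⌈52.6/0.03⌉ = 1754.
Per-layer scan distance: 6370 / 0.22 → 28954.5 mm.
Per-layer scan time = 28954.5 / 1140 = 25.3987 s.
Layer cycle = 25.3987 + 4.9 = 30.2987 s.
Total: 1754 × 30.2987 s = 53143.9198 s → 14.76 hours.

14.76 hours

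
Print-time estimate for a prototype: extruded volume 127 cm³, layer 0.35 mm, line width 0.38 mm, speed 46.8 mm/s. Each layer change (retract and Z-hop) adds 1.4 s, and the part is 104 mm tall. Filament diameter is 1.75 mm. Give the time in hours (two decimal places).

Line area = 0.35 × 0.38 = 0.133 mm².
Toolpath length = 127 cm³ / 0.133 mm² = 127000 / 0.133 = 954887.2 mm.
Extrusion time: 954887.2 / 46.8 → 20403.6 s.
Layers = ⌈104/0.35⌉ = 298.
Non-print overhead: 298 × 1.4 → 417.2 s.
Altogether 20403.6 + 417.2 = 20820.8 s, i.e. 5.78 hours.

5.78 hours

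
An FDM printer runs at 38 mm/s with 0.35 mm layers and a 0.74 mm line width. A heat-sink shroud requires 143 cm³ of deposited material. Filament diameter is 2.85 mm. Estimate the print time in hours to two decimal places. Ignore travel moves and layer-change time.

Bead cross-section = 0.35 × 0.74 = 0.259 mm².
Path length: 143000 mm³ / 0.259 mm² → 552123.6 mm.
Print-move time: 552123.6 / 38 → 14529.6 s.
In the requested units: 14529.6 s = 4.04 hours.

4.04 hours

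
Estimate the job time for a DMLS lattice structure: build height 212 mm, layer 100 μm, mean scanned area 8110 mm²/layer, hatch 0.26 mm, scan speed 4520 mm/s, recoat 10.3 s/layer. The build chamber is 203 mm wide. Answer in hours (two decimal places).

10.13 hours

Layer count = ceil(212 / 0.1) = 2120.
Hatch length per layer: 8110 / 0.26 → 31192.3 mm.
Laser time per layer: 31192.3 / 4520 → 6.901 s.
Time per layer: 6.901 + 10.3 → 17.201 s.
Total: 2120 × 17.201 s = 36466.12 s → 10.13 hours.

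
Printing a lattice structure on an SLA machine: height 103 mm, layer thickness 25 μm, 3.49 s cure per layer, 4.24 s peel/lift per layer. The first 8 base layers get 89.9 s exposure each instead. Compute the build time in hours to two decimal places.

9.04 hours

Layer count = ceil(103 / 0.025) = 4120.
Bottom layers = 8 × (89.9 + 4.24), so 753.12 s.
Normal layers = 4112 × (3.49 + 4.24) = 31785.76 s.
Sum: 753.12 + 31785.76 = 32538.88 s → 9.04 hours.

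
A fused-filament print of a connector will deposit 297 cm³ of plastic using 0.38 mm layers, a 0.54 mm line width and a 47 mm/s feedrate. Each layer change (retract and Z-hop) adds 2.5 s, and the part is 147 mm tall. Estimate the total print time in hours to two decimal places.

8.82 hours

Bead cross-section = 0.38 × 0.54 = 0.2052 mm².
Total extruded path = 297000/0.2052 = 1447368.4 mm.
Extrusion time = 1447368.4 / 47, so 30795.1 s.
Number of layers: 147 / 0.38 → 387 (rounded up).
Non-print overhead: 387 × 2.5 → 967.5 s.
Altogether 30795.1 + 967.5 = 31762.6 s, i.e. 8.82 hours.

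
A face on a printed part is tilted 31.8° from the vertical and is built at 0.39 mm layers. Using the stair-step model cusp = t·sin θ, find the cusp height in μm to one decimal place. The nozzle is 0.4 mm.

205.5 μm

h_c = t·sin θ = 0.39 × 0.5270 = 0.20553 mm (205.5 μm).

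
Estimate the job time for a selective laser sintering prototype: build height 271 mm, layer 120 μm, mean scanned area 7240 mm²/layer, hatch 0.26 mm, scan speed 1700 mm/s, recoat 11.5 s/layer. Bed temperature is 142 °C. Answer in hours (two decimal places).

17.49 hours

Layers = ⌈271/0.12⌉ = 2259.
Hatch length per layer: 7240 / 0.26 → 27846.2 mm.
Per-layer scan time: 27846.2 / 1700 → 16.3801 s.
Per-layer time = 16.3801 + 11.5 = 27.8801 s.
2259 layers × 27.8801 s/layer = 62981.1459 s, i.e. 17.49 hours.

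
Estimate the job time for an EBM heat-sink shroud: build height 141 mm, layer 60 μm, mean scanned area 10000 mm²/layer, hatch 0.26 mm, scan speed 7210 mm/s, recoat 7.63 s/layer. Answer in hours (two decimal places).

Number of layers: 141 / 0.06 → 2350 (rounded up).
Scan path per layer = 10000 / 0.26 = 38461.5 mm.
Beam time per layer = 38461.5 / 7210 = 5.3345 s.
Layer cycle = 5.3345 + 7.63 = 12.9645 s.
Build time = 2350 × 12.9645 = 30466.575 s = 8.46 hours.

8.46 hours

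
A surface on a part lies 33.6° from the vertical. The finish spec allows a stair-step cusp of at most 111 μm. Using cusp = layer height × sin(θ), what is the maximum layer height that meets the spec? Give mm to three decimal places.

Layer height = cusp / sin(33.6°) = 0.111 / 0.5534 = 0.201 mm.

0.201 mm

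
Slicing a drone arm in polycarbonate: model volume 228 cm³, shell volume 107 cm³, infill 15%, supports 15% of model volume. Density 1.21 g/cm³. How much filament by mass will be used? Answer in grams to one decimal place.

192.8 g

Infill region = 228 − 107 = 121 cm³.
Infill volume: 0.15 × 121 → 18.15 cm³.
Support: 0.15 × 228 → 34.2 cm³.
Total extruded: 107 + 18.15 + 34.2 → 159.35 cm³.
Mass = 159.35 × 1.21, so 192.8135 g.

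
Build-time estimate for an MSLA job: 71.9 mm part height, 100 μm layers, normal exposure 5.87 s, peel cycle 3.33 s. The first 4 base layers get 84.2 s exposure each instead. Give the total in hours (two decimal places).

1.92 hours

Layers = ⌈71.9/0.1⌉ = 719.
Base layers: 4 × (84.2 + 3.33) → 350.12 s.
Remaining layers = 715 × (5.87 + 3.33), so 6578 s.
Sum: 350.12 + 6578 = 6928.12 s → 1.92 hours.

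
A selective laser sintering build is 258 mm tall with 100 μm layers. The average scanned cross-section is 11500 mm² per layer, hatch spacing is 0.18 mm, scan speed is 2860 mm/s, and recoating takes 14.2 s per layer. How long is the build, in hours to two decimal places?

26.19 hours

Layer count = ceil(258 / 0.1) = 2580.
Per-layer scan distance: 11500 / 0.18 → 63888.9 mm.
Laser time per layer: 63888.9 / 2860 → 22.3388 s.
Per-layer time = 22.3388 + 14.2, so 36.5388 s.
Total: 2580 × 36.5388 s = 94270.104 s → 26.19 hours.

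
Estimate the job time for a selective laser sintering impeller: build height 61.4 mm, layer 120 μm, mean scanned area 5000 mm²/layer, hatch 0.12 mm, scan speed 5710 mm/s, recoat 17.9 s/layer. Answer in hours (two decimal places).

3.58 hours

Number of layers: 61.4 / 0.12 → 512 (rounded up).
Per-layer scan distance = 5000 / 0.12 = 41666.7 mm.
Scan time per layer: 41666.7 / 5710 → 7.2971 s.
Per-layer time: 7.2971 + 17.9 → 25.1971 s.
Build time = 512 × 25.1971 = 12900.9152 s = 3.58 hours.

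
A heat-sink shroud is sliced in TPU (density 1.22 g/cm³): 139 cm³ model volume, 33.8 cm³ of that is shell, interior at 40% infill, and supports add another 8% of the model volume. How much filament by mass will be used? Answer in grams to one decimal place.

106.1 g

Infill region: 139 − 33.8 → 105.2 cm³.
Deposited infill = 0.40 × 105.2, so 42.08 cm³.
Support: 0.08 × 139 → 11.12 cm³.
Total printed volume = 33.8 + 42.08 + 11.12 = 87 cm³.
Mass: 87 × 1.22 → 106.14 g.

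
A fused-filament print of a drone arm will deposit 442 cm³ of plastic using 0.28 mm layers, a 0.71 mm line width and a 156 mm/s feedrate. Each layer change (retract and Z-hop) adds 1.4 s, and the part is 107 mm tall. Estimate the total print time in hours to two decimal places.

Extrusion cross-section: 0.28 × 0.71 → 0.1988 mm².
Toolpath length = 442 cm³ / 0.1988 mm² = 442000 / 0.1988 = 2223340 mm.
Extrusion time: 2223340 / 156 → 14252.2 s.
Layers = ⌈107/0.28⌉ = 383.
Non-print overhead = 383 × 1.4 = 536.2 s.
Total = 14252.2 + 536.2 = 14788.4 s = 4.11 hours.

4.11 hours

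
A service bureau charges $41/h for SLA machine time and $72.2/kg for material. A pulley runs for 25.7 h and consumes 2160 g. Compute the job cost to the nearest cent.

$1209.65

Time charge = 41 × 25.7 = $1053.70.
Feedstock cost = 72.2 × 2160/1000 = $155.952.
Total = 1053.70 + 155.952 = 1209.652 ≈ $1209.65.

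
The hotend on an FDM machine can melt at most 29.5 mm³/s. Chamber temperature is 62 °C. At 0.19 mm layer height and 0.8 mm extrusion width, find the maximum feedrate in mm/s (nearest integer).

A = 0.19 × 0.8 = 0.152 mm².
v_max = Q/A = 29.5/0.152 = 194.08 mm/s → 194 mm/s.

194 mm/s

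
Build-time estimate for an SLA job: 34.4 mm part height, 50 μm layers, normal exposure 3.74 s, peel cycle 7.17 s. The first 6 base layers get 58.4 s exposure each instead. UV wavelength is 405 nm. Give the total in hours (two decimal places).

2.18 hours

Number of layers: 34.4 / 0.05 → 688 (rounded up).
Bottom layers = 6 × (58.4 + 7.17) = 393.42 s.
Regular layers: 682 × (3.74 + 7.17) → 7440.62 s.
Sum: 393.42 + 7440.62 = 7834.04 s → 2.18 hours.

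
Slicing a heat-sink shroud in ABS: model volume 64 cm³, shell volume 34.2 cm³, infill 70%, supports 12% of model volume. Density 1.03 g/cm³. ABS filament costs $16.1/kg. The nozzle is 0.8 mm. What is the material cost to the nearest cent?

$1.04

Infill region = 64 − 34.2 = 29.8 cm³.
Infill volume = 0.70 × 29.8, so 20.86 cm³.
Support = 0.12 × 64 = 7.68 cm³.
Total printed volume: 34.2 + 20.86 + 7.68 → 62.74 cm³.
Mass: 62.74 × 1.03 → 64.6222 g.
At $16.1/kg: 64.6222/1000 × 16.1 = $1.04.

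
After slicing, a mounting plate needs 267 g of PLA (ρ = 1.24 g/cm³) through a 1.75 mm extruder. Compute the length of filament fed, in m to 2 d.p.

Volume = 267 g / 1.24 g·cm⁻³ = 215.3226 cm³ = 215322.6 mm³.
Cross-section of 1.75 mm filament: π·(1.75/2)² = 2.4053 mm².
Length = 215322.6 / 2.4053 = 89520.06 mm = 89.52 m.

89.52 m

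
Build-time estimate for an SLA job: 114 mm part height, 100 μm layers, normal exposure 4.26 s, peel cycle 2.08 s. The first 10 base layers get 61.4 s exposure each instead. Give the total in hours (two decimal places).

2.17 hours

Layers = ⌈114/0.1⌉ = 1140.
Base layers = 10 × (61.4 + 2.08) = 634.8 s.
Normal layers: 1130 × (4.26 + 2.08) → 7164.2 s.
Total = 634.8 + 7164.2 = 7799 s = 2.17 hours.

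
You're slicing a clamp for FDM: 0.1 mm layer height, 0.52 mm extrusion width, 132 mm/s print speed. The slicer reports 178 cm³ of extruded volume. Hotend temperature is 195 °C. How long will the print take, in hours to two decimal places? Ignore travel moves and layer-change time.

7.20 hours

Extrusion cross-section: 0.1 × 0.52 → 0.052 mm².
Total extruded path = 178000/0.052 = 3423076.9 mm.
Extrusion time = 3423076.9 / 132, so 25932.4 s.
In the requested units: 25932.4 s = 7.20 hours.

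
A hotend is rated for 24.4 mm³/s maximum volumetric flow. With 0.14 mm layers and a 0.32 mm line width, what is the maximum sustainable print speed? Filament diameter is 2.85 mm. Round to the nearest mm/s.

Bead cross-section: 0.14 × 0.32 → 0.0448 mm².
v_max = Q/A = 24.4/0.0448 = 544.64 mm/s → 545 mm/s.

545 mm/s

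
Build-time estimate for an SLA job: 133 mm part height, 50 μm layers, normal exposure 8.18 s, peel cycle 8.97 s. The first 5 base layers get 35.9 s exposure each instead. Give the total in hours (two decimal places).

12.71 hours

Number of layers: 133 / 0.05 → 2660 (rounded up).
Base layers = 5 × (35.9 + 8.97) = 224.35 s.
Remaining layers = 2655 × (8.18 + 8.97), so 45533.25 s.
Sum: 224.35 + 45533.25 = 45757.6 s → 12.71 hours.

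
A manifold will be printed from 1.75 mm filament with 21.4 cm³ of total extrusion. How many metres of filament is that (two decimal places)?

8.90 m

A = π r² = π × 0.875² = 2.4053 mm².
Length = 21.4 cm³ / 2.4053 mm² = 21400 / 2.4053 = 8897.02 mm = 8.90 m.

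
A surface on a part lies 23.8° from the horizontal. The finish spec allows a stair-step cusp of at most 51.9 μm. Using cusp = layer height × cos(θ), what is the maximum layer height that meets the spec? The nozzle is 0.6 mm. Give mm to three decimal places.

0.057 mm

cos(23.8°) = 0.9150; t_max = 0.0519/0.9150 = 0.057 mm.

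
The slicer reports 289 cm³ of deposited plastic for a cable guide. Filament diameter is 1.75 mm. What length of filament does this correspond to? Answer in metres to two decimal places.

120.15 m

Cross-section of 1.75 mm filament: π·(1.75/2)² = 2.4053 mm².
L = 289000 mm³ / 2.4053 mm² = 120151.33 mm, i.e. 120.15 m.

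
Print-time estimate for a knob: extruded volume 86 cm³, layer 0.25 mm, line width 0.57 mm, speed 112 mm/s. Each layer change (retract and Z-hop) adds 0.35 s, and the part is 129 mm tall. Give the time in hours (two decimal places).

1.55 hours

Line area = 0.25 × 0.57, so 0.1425 mm².
Total extruded path = 86000/0.1425 = 603508.8 mm.
Extrusion time = 603508.8 / 112 = 5388.5 s.
Number of layers: 129 / 0.25 → 516 (rounded up).
Non-print overhead = 516 × 0.35, so 180.6 s.
Altogether 5388.5 + 180.6 = 5569.1 s, i.e. 1.55 hours.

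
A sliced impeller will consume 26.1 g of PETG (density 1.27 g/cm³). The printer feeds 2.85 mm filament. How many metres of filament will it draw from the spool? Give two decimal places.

3.22 m

Volume = 26.1 g / 1.27 g·cm⁻³ = 20.5512 cm³ = 20551.2 mm³.
A = π r² = π × 1.425² = 6.3794 mm².
Length = 20551.2 / 6.3794 = 3221.49 mm = 3.22 m.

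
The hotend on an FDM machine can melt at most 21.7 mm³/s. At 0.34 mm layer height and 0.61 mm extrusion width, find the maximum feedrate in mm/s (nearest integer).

105 mm/s

Extrusion cross-section = 0.34 × 0.61, so 0.2074 mm².
Max speed = 21.7 / 0.2074 = 104.63 ≈ 105 mm/s.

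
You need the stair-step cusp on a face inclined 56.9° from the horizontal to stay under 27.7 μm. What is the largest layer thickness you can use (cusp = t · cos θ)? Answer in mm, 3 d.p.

t = h_c / cos θ = 0.0277 / 0.5461 = 0.051 mm.

0.051 mm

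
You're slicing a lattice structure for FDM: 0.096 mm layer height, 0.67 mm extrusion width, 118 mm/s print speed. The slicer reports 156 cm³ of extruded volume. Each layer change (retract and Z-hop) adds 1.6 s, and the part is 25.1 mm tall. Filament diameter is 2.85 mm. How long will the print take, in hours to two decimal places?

Bead cross-section = 0.096 × 0.67, so 0.06432 mm².
Total extruded path = 156000/0.06432 = 2425373.1 mm.
Print-move time = 2425373.1 / 118 = 20554 s.
Layer count = ceil(25.1 / 0.096) = 262.
Non-print overhead = 262 × 1.6 = 419.2 s.
Altogether 20554 + 419.2 = 20973.2 s, i.e. 5.83 hours.

5.83 hours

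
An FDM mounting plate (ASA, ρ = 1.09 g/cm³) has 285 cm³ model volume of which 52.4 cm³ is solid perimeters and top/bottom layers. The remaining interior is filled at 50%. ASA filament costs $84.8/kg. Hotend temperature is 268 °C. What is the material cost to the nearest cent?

$15.59

Volume inside the shell: 285 − 52.4 → 232.6 cm³.
Infill volume = 0.50 × 232.6 = 116.3 cm³.
Total extruded: 52.4 + 116.3 → 168.7 cm³.
Mass = 168.7 × 1.09, so 183.883 g.
At $84.8/kg: 183.883/1000 × 84.8 = $15.59.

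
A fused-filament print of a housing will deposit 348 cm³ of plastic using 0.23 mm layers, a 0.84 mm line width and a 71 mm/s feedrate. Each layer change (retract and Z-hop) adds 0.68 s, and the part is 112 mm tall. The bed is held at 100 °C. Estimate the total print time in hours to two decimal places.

Bead cross-section: 0.23 × 0.84 → 0.1932 mm².
Toolpath length = 348 cm³ / 0.1932 mm² = 348000 / 0.1932 = 1801242.2 mm.
Extrusion time = 1801242.2 / 71 = 25369.6 s.
Layers = ⌈112/0.23⌉ = 487.
Non-print overhead: 487 × 0.68 → 331.16 s.
Altogether 25369.6 + 331.16 = 25700.76 s, i.e. 7.14 hours.

7.14 hours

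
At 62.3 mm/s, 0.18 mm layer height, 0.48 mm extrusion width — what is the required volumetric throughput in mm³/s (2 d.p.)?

5.38

Extrusion cross-section = 0.18 × 0.48 = 0.0864 mm².
Volumetric flow = 62.3 × 0.0864 = 5.38 mm³/s.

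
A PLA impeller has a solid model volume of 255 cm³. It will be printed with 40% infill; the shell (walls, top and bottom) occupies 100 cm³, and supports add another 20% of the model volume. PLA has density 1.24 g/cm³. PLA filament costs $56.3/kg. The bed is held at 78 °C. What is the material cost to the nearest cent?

$14.87

Volume inside the shell = 255 − 100 = 155 cm³.
Infill deposited = 0.40 × 155, so 62 cm³.
Support: 0.20 × 255 → 51 cm³.
Total printed volume = 100 + 62 + 51, so 213 cm³.
Mass = 213 × 1.24 = 264.12 g.
Cost = 264.12 g / 1000 × $56.3/kg = $14.87.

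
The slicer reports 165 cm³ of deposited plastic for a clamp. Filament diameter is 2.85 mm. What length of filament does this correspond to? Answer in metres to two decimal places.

Cross-section of 2.85 mm filament: π·(2.85/2)² = 6.3794 mm².
Length = 165 cm³ / 6.3794 mm² = 165000 / 6.3794 = 25864.5 mm = 25.86 m.

25.86 m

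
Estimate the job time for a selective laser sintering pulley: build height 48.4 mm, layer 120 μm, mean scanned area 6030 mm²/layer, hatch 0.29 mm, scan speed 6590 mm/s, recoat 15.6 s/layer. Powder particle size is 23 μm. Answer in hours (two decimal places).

Number of layers: 48.4 / 0.12 → 404 (rounded up).
Hatch length per layer = 6030 / 0.29 = 20793.1 mm.
Scan time per layer = 20793.1 / 6590, so 3.1553 s.
Per-layer time: 3.1553 + 15.6 → 18.7553 s.
404 layers × 18.7553 s/layer = 7577.1412 s, i.e. 2.10 hours.

2.10 hours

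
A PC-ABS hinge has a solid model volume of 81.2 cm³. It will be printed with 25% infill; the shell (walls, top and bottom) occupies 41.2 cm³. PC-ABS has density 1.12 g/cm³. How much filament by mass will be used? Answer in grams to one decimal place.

57.3 g

Infill region: 81.2 − 41.2 → 40 cm³.
Infill deposited: 0.25 × 40 → 10 cm³.
Deposited volume = 41.2 + 10, so 51.2 cm³.
Mass = 51.2 × 1.12, so 57.344 g.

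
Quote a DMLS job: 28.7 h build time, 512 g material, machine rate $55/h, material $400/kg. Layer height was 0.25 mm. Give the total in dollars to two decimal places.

Machine cost: 55 × 28.7 → $1578.50.
Material cost = 400 × 512/1000, so $204.80.
Total = 1578.50 + 204.80 = $1783.30.

$1783.30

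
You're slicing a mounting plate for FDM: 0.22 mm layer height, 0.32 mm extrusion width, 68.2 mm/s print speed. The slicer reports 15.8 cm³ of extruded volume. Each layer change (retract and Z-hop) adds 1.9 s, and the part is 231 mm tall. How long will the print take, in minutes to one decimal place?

Bead cross-section = 0.22 × 0.32 = 0.0704 mm².
Path length: 15800 mm³ / 0.0704 mm² → 224431.8 mm.
Extrusion time = 224431.8 / 68.2, so 3290.8 s.
Layers = ⌈231/0.22⌉ = 1050.
Z-hop total = 1050 × 1.9 = 1995 s.
Total = 3290.8 + 1995 = 5285.8 s = 88.1 minutes.

88.1 minutes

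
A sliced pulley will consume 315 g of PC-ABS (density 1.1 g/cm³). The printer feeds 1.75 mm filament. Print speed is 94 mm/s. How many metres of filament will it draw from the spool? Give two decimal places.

Volume = 315 g / 1.1 g·cm⁻³ = 286.3636 cm³ = 286363.6 mm³.
Filament cross-section = π × (1.75/2)² = 2.4053 mm².
L = V/A = 286363.6/2.4053 = 119055.25 mm → 119.06 m.

119.06 m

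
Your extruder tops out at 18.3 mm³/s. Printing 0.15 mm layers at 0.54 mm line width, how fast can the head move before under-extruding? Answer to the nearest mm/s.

Extrusion cross-section: 0.15 × 0.54 → 0.081 mm².
Max speed = 18.3 / 0.081 = 225.93 ≈ 226 mm/s.

226 mm/s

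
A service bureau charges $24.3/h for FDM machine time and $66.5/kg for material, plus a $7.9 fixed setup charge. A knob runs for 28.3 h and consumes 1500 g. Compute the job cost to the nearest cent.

Machine-time cost = 24.3 × 28.3 = $687.69.
Material charge = 66.5 × 1500/1000, so $99.75.
Adding setup: 687.69 + 99.75 + 7.9 → $795.34.

$795.34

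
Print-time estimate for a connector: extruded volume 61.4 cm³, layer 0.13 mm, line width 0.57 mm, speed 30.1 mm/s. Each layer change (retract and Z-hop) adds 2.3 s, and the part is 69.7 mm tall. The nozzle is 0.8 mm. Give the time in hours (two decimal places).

Extrusion cross-section = 0.13 × 0.57, so 0.0741 mm².
Path length: 61400 mm³ / 0.0741 mm² → 828610 mm.
Print-move time: 828610 / 30.1 → 27528.6 s.
Layers = ⌈69.7/0.13⌉ = 537.
Z-hop total: 537 × 2.3 → 1235.1 s.
Total = 27528.6 + 1235.1 = 28763.7 s = 7.99 hours.

7.99 hours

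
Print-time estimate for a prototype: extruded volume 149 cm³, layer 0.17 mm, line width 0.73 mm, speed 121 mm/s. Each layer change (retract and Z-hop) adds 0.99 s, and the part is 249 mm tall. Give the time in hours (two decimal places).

Extrusion cross-section = 0.17 × 0.73, so 0.1241 mm².
Path length: 149000 mm³ / 0.1241 mm² → 1200644.6 mm.
Time extruding = 1200644.6 / 121, so 9922.7 s.
Layer count = ceil(249 / 0.17) = 1465.
Z-hop total = 1465 × 0.99 = 1450.35 s.
Altogether 9922.7 + 1450.35 = 11373.05 s, i.e. 3.16 hours.

3.16 hours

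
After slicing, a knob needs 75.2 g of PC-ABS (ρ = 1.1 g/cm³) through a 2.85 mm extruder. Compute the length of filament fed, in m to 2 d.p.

Volume = 75.2 g / 1.1 g·cm⁻³ = 68.3636 cm³ = 68363.6 mm³.
Cross-section of 2.85 mm filament: π·(2.85/2)² = 6.3794 mm².
Length = 68363.6 / 6.3794 = 10716.31 mm = 10.72 m.

10.72 m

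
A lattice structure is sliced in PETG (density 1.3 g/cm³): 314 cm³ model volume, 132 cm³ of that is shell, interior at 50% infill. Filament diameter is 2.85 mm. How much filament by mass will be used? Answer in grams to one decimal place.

Interior volume: 314 − 132 → 182 cm³.
Infill deposited: 0.50 × 182 → 91 cm³.
Total extruded = 132 + 91, so 223 cm³.
Mass = 223 × 1.3 = 289.9 g.

289.9 g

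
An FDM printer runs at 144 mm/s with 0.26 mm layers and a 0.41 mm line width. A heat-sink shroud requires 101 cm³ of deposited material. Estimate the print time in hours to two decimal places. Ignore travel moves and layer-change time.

1.83 hours

Line area = 0.26 × 0.41, so 0.1066 mm².
Path length: 101000 mm³ / 0.1066 mm² → 947467.2 mm.
Extrusion time = 947467.2 / 144 = 6579.6 s.
Converting: 6579.6 s = 1.83 hours.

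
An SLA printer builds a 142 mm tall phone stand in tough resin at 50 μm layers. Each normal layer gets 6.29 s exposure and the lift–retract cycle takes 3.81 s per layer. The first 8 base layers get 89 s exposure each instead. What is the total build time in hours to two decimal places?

Layers = ⌈142/0.05⌉ = 2840.
Burn-in layers: 8 × (89 + 3.81) → 742.48 s.
Regular layers = 2832 × (6.29 + 3.81) = 28603.2 s.
Sum: 742.48 + 28603.2 = 29345.68 s → 8.15 hours.

8.15 hours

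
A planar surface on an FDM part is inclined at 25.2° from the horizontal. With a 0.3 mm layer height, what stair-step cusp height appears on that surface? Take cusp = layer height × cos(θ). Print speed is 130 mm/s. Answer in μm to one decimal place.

h_c = t·cos θ = 0.3 × 0.9048 = 0.27144 mm (271.4 μm).

271.4 μm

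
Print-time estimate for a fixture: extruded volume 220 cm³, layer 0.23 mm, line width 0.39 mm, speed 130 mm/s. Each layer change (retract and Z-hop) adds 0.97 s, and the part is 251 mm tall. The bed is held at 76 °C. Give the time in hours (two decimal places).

Bead cross-section = 0.23 × 0.39, so 0.0897 mm².
Path length: 220000 mm³ / 0.0897 mm² → 2452619.8 mm.
Time extruding = 2452619.8 / 130, so 18866.3 s.
Number of layers: 251 / 0.23 → 1092 (rounded up).
Non-print overhead: 1092 × 0.97 → 1059.24 s.
Total = 18866.3 + 1059.24 = 19925.54 s = 5.53 hours.

5.53 hours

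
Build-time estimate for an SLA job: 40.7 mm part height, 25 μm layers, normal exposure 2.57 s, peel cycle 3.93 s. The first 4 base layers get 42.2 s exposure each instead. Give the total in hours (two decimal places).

2.98 hours

Number of layers: 40.7 / 0.025 → 1628 (rounded up).
Bottom layers: 4 × (42.2 + 3.93) → 184.52 s.
Regular layers = 1624 × (2.57 + 3.93), so 10556 s.
Total = 184.52 + 10556 = 10740.52 s = 2.98 hours.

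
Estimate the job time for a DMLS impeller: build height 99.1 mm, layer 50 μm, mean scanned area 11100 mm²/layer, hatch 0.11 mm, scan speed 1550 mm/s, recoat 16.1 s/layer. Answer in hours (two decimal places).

44.71 hours

Number of layers: 99.1 / 0.05 → 1982 (rounded up).
Per-layer scan distance = 11100 / 0.11, so 100909.1 mm.
Laser time per layer = 100909.1 / 1550 = 65.1026 s.
Time per layer = 65.1026 + 16.1 = 81.2026 s.
Total: 1982 × 81.2026 s = 160943.5532 s → 44.71 hours.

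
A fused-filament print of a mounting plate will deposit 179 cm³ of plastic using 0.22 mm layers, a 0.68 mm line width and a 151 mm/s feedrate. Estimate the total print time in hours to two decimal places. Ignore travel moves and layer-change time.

Bead cross-section = 0.22 × 0.68, so 0.1496 mm².
Path length: 179000 mm³ / 0.1496 mm² → 1196524.1 mm.
Time extruding = 1196524.1 / 151, so 7924 s.
In the requested units: 7924 s = 2.20 hours.

2.20 hours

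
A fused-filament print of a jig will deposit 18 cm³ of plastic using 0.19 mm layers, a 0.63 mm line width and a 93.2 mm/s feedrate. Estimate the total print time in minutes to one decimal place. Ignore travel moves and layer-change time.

Line area = 0.19 × 0.63 = 0.1197 mm².
Toolpath length = 18 cm³ / 0.1197 mm² = 18000 / 0.1197 = 150375.9 mm.
Extrusion time: 150375.9 / 93.2 → 1613.5 s.
1613.5 s = 26.9 minutes.

26.9 minutes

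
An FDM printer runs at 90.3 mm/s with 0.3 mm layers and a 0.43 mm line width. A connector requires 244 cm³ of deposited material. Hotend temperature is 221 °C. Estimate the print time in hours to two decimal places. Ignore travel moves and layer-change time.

Extrusion cross-section = 0.3 × 0.43 = 0.129 mm².
Path length: 244000 mm³ / 0.129 mm² → 1891472.9 mm.
Time extruding: 1891472.9 / 90.3 → 20946.5 s.
That's 20946.5 s → 5.82 hours.

5.82 hours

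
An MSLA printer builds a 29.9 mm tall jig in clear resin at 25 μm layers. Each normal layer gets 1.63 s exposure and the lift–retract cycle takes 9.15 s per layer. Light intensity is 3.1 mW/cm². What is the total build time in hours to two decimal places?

3.58 hours

Layer count = ceil(29.9 / 0.025) = 1196.
Each layer takes: 1.63 + 9.15 → 10.78 s.
Build time: 1196 × 10.78 s = 12892.88 s, i.e. 3.58 hours.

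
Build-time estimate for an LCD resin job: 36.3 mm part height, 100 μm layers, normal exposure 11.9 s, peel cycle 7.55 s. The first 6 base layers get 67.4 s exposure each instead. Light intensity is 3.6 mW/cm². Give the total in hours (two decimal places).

Layer count = ceil(36.3 / 0.1) = 363.
Base layers = 6 × (67.4 + 7.55) = 449.7 s.
Remaining layers: 357 × (11.9 + 7.55) → 6943.65 s.
Sum: 449.7 + 6943.65 = 7393.35 s → 2.05 hours.

2.05 hours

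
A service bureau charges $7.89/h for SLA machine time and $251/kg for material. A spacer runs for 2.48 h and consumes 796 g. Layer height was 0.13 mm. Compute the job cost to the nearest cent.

$219.36

Machine cost = 7.89 × 2.48 = $19.5672.
Material cost = 251 × 796/1000 = $199.796.
Job cost: 19.5672 + 199.796 = 219.3632 ≈ $219.36.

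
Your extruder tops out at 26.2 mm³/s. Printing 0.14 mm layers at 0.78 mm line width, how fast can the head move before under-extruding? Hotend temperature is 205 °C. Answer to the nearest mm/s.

240 mm/s

Bead cross-section: 0.14 × 0.78 → 0.1092 mm².
Max speed = 26.2 / 0.1092 = 239.93 ≈ 240 mm/s.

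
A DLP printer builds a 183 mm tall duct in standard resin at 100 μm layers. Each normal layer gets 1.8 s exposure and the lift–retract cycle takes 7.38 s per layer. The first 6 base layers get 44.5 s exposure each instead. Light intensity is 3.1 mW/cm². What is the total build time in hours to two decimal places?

Layer count = ceil(183 / 0.1) = 1830.
Bottom layers = 6 × (44.5 + 7.38), so 311.28 s.
Remaining layers = 1824 × (1.8 + 7.38) = 16744.32 s.
Sum: 311.28 + 16744.32 = 17055.6 s → 4.74 hours.

4.74 hours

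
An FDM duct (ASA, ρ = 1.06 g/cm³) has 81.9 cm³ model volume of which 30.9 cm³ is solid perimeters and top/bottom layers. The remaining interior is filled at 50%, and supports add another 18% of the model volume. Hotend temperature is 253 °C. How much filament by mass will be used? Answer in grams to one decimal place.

Interior volume: 81.9 − 30.9 → 51 cm³.
Deposited infill = 0.50 × 51, so 25.5 cm³.
Support: 0.18 × 81.9 → 14.742 cm³.
Total printed volume: 30.9 + 25.5 + 14.742 → 71.142 cm³.
Mass: 71.142 × 1.06 → 75.41052 g.

75.4 g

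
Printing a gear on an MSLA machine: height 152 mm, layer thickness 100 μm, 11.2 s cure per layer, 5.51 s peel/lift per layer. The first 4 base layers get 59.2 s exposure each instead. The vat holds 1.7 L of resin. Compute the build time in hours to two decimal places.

Number of layers: 152 / 0.1 → 1520 (rounded up).
Base layers: 4 × (59.2 + 5.51) → 258.84 s.
Remaining layers = 1516 × (11.2 + 5.51) = 25332.36 s.
Total = 258.84 + 25332.36 = 25591.2 s = 7.11 hours.

7.11 hours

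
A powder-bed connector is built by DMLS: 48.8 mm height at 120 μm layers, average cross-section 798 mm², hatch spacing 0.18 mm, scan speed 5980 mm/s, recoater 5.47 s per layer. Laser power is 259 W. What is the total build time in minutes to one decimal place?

Number of layers: 48.8 / 0.12 → 407 (rounded up).
Scan path per layer = 798 / 0.18, so 4433.3 mm.
Laser time per layer = 4433.3 / 5980 = 0.7414 s.
Time per layer: 0.7414 + 5.47 → 6.2114 s.
Total: 407 × 6.2114 s = 2528.0398 s → 42.1 minutes.

42.1 minutes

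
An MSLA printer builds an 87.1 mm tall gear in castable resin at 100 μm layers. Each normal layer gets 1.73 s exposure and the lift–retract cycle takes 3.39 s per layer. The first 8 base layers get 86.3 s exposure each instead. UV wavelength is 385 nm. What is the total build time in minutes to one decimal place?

85.6 minutes

Number of layers: 87.1 / 0.1 → 871 (rounded up).
Bottom layers: 8 × (86.3 + 3.39) → 717.52 s.
Normal layers: 863 × (1.73 + 3.39) → 4418.56 s.
Sum: 717.52 + 4418.56 = 5136.08 s → 85.6 minutes.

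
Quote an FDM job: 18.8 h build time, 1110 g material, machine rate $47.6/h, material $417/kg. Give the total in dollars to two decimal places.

Machine-time cost = 47.6 × 18.8, so $894.88.
Feedstock cost: 417 × 1110/1000 → $462.87.
Job cost: 894.88 + 462.87 = $1357.75.

$1357.75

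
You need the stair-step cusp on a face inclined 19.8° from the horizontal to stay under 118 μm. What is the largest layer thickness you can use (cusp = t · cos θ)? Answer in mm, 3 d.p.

0.125 mm

Layer height = cusp / cos(19.8°) = 0.118 / 0.9409 = 0.125 mm.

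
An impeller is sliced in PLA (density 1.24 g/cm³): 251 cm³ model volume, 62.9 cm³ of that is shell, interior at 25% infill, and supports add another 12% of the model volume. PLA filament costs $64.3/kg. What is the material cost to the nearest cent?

$11.17

Infill region: 251 − 62.9 → 188.1 cm³.
Infill volume = 0.25 × 188.1, so 47.025 cm³.
Support = 0.12 × 251, so 30.12 cm³.
Total extruded = 62.9 + 47.025 + 30.12 = 140.045 cm³.
Mass = 140.045 × 1.24, so 173.6558 g.
Cost = 173.6558 g / 1000 × $64.3/kg = $11.17.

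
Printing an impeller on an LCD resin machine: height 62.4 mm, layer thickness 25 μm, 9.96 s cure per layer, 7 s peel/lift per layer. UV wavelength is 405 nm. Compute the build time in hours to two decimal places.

Layers = ⌈62.4/0.025⌉ = 2496.
Each layer takes = 9.96 + 7 = 16.96 s.
Total = 2496 × 16.96 = 42332.16 s = 11.76 hours.

11.76 hours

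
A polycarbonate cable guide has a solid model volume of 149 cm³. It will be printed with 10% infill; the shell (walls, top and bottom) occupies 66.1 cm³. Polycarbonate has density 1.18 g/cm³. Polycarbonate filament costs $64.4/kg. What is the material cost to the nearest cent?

$5.65

Infill region = 149 − 66.1 = 82.9 cm³.
Deposited infill = 0.10 × 82.9 = 8.29 cm³.
Total extruded = 66.1 + 8.29, so 74.39 cm³.
Mass: 74.39 × 1.18 → 87.7802 g.
At $64.4/kg: 87.7802/1000 × 64.4 = $5.65.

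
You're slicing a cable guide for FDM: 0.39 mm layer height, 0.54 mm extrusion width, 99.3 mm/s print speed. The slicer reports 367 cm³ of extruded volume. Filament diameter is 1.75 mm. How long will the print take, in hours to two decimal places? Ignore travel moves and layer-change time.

Extrusion cross-section = 0.39 × 0.54, so 0.2106 mm².
Path length: 367000 mm³ / 0.2106 mm² → 1742640.1 mm.
Time extruding = 1742640.1 / 99.3 = 17549.2 s.
That's 17549.2 s → 4.87 hours.

4.87 hours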